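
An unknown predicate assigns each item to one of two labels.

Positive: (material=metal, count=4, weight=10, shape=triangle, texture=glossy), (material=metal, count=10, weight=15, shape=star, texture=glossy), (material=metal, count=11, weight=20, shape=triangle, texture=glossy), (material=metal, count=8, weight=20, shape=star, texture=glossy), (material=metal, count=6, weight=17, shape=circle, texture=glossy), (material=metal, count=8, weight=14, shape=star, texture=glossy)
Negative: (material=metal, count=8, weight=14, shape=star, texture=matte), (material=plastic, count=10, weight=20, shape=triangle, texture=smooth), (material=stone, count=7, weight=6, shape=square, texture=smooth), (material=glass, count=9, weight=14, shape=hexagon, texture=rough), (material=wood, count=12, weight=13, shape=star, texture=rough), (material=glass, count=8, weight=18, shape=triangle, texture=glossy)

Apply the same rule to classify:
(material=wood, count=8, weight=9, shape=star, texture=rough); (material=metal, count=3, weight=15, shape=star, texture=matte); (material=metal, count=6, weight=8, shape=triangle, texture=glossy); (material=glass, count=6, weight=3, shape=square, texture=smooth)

Negative, Negative, Positive, Negative

The simplest hypothesis consistent with all the labels is: material is metal AND texture is glossy.
(material=wood, count=8, weight=9, shape=star, texture=rough) → material is wood, texture is rough → Negative.
(material=metal, count=3, weight=15, shape=star, texture=matte) → material is metal, texture is matte → Negative.
(material=metal, count=6, weight=8, shape=triangle, texture=glossy) → material is metal, texture is glossy → Positive.
(material=glass, count=6, weight=3, shape=square, texture=smooth) → material is glass, texture is smooth → Negative.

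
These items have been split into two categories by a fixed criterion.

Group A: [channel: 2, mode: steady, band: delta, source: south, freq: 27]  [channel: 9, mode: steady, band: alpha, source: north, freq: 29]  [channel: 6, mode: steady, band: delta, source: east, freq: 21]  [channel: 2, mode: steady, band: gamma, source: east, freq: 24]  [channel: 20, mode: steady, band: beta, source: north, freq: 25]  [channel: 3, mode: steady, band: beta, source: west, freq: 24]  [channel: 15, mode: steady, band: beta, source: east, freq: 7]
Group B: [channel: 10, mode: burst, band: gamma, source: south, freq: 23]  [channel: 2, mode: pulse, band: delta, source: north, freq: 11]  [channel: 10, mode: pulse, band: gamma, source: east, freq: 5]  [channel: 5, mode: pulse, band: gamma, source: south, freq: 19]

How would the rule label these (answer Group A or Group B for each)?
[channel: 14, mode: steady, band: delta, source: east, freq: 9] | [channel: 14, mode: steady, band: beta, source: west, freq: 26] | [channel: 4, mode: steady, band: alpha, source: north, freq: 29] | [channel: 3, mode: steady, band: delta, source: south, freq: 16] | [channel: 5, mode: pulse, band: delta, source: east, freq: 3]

Group A, Group A, Group A, Group A, Group B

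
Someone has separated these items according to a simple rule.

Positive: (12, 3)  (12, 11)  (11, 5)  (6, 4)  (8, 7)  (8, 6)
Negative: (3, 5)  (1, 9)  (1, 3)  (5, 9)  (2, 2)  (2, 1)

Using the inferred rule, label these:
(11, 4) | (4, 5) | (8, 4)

Positive, Negative, Positive

The common property of the 'Positive' items is: first ≥ 6. No 'Negative' item has it.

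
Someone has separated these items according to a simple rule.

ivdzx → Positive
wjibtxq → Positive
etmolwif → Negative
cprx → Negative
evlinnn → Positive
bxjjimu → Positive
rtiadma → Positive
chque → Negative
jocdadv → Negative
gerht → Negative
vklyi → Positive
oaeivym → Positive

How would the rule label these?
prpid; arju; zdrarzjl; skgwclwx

The common property of the 'Positive' items is: odd length AND contains 'i'. No 'Negative' item has it.
prpid: Positive (length 5, has 'i'). arju: Negative (length 4, no 'i'). zdrarzjl: Negative (length 8, no 'i'). skgwclwx: Negative (length 8, no 'i').

Positive, Negative, Negative, Negative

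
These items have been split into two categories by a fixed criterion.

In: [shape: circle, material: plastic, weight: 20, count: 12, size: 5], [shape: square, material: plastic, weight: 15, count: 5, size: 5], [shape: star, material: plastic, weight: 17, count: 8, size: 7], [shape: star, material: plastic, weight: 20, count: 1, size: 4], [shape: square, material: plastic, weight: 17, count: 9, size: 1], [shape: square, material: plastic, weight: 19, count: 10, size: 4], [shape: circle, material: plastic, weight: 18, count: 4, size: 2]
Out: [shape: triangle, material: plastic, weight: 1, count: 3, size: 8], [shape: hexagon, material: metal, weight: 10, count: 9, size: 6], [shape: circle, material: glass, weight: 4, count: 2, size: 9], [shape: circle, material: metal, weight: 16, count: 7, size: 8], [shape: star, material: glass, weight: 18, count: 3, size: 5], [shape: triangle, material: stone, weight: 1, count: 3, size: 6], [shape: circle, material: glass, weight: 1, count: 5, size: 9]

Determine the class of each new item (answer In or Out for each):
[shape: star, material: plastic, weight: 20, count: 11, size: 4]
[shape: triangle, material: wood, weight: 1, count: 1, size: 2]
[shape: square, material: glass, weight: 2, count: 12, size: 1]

The classifier is using: material is plastic AND size ≤ 7.
[shape: star, material: plastic, weight: 20, count: 11, size: 4] — material is plastic, size = 4, hence In.
[shape: triangle, material: wood, weight: 1, count: 1, size: 2] — material is wood, size = 2, hence Out.
[shape: square, material: glass, weight: 2, count: 12, size: 1] — material is glass, size = 1, hence Out.

In, Out, Out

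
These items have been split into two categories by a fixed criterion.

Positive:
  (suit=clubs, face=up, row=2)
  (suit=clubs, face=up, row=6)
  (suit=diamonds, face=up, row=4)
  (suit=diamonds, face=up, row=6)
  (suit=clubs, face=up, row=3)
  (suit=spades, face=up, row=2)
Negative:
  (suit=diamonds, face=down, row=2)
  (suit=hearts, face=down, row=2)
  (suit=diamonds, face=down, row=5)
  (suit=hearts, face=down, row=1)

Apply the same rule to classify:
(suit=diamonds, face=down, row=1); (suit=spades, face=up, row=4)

Checking candidate rules against both groups, what survives is: face is up.
(suit=diamonds, face=down, row=1): Negative (face is down). (suit=spades, face=up, row=4): Positive (face is up).

Negative, Positive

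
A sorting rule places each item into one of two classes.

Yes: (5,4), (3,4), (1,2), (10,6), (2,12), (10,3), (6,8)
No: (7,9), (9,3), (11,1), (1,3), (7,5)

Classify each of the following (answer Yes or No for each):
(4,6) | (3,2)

Yes, Yes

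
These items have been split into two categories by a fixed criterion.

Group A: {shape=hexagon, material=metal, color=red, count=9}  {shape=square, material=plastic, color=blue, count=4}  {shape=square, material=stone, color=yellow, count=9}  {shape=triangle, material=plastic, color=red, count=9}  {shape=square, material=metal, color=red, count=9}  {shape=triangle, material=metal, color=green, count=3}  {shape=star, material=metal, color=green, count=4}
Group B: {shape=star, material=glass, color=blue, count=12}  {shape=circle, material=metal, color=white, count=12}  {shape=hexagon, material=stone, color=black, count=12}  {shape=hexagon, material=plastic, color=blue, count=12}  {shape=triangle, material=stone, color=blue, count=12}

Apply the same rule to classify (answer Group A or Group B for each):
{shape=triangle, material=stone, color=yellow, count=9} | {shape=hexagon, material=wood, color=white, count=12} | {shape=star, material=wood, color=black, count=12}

Group A, Group B, Group B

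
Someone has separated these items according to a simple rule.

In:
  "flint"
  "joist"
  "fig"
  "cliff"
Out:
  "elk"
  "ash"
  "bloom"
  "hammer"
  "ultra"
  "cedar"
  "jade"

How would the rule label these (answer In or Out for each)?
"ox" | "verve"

One predicate separates the groups cleanly: contains 'i'.

Out, Out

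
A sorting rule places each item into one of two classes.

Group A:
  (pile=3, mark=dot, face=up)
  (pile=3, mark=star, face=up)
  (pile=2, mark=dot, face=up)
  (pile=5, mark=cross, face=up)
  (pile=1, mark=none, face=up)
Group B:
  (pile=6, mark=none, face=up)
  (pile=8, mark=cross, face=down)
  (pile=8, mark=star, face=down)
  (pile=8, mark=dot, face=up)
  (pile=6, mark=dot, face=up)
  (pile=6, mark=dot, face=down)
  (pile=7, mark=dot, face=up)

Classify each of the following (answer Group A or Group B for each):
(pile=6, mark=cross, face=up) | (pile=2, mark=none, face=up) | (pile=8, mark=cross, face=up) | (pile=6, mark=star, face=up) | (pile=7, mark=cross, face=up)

Group B, Group A, Group B, Group B, Group B

The distinguishing property — pile ≤ 5 — holds for all the 'Group A' cases and none of the 'Group B' cases.
Group B: (pile=6, mark=cross, face=up), since pile = 6.
Group A: (pile=2, mark=none, face=up), since pile = 2.
Group B: (pile=8, mark=cross, face=up), since pile = 8.
Group B: (pile=6, mark=star, face=up), since pile = 6.
Group B: (pile=7, mark=cross, face=up), since pile = 7.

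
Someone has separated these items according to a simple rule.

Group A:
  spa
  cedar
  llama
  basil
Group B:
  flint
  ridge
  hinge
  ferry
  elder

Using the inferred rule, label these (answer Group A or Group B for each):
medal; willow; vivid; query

Group A, Group B, Group B, Group B

Looking at the examples, the only property every 'Group A' case has and every 'Group B' case lacks is: contains 'a'.
Group A: medal, since has 'a'.
Group B: willow, since no 'a'.
Group B: vivid, since no 'a'.
Group B: query, since no 'a'.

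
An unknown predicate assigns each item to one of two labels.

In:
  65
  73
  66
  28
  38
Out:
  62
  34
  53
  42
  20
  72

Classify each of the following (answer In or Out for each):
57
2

In, Out

All 'In' examples share one property — digit sum ≥ 10 — and every 'Out' example lacks it.
In: 57, since digit sum 5+7 = 12.
Out: 2, since digit sum 2.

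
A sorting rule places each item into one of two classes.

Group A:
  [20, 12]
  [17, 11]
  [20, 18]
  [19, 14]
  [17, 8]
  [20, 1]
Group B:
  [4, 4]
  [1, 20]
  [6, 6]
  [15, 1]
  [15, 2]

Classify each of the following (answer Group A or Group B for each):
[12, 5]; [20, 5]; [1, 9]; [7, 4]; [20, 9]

The common property of the 'Group A' items is: first ≥ 17. No 'Group B' item has it.
[12, 5]: first 12 — lacks this property, so Group B. [20, 5]: first 20 — has this property, so Group A. [1, 9]: first 1 — lacks this property, so Group B. [7, 4]: first 7 — lacks this property, so Group B. [20, 9]: first 20 — has this property, so Group A.

Group B, Group A, Group B, Group B, Group A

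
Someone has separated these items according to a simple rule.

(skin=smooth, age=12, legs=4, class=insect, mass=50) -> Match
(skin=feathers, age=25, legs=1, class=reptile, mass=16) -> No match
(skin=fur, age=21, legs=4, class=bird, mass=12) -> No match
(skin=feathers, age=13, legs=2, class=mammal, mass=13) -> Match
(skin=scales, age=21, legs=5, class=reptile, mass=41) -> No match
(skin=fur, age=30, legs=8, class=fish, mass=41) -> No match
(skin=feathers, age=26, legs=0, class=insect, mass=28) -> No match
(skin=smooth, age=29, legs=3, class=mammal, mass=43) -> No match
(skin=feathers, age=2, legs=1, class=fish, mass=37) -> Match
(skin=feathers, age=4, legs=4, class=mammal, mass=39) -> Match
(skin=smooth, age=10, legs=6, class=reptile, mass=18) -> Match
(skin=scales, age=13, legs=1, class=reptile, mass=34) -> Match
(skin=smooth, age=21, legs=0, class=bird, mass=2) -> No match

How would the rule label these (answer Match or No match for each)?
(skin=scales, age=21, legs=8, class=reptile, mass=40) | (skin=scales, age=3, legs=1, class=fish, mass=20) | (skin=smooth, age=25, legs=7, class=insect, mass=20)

No match, Match, No match

One predicate separates the groups cleanly: age ≤ 13.
No match: (skin=scales, age=21, legs=8, class=reptile, mass=40), since age = 21. Match: (skin=scales, age=3, legs=1, class=fish, mass=20), since age = 3. No match: (skin=smooth, age=25, legs=7, class=insect, mass=20), since age = 25.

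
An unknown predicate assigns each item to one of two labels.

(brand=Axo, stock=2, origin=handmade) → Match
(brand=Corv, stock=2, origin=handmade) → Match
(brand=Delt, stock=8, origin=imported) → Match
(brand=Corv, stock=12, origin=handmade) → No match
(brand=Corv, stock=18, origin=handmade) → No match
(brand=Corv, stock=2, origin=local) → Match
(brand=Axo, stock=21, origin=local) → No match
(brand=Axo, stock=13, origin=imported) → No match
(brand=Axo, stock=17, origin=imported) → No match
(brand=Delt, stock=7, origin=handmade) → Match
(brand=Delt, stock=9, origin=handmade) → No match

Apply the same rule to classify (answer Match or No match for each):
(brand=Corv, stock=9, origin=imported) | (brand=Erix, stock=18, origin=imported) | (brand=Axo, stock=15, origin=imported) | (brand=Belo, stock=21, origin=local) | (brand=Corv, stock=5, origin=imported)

The simplest hypothesis consistent with all the labels is: stock ≤ 8.
(brand=Corv, stock=9, origin=imported): stock = 9 — fails this test, so No match.
(brand=Erix, stock=18, origin=imported): stock = 18 — fails this test, so No match.
(brand=Axo, stock=15, origin=imported): stock = 15 — fails this test, so No match.
(brand=Belo, stock=21, origin=local): stock = 21 — fails this test, so No match.
(brand=Corv, stock=5, origin=imported): stock = 5 — fits, so Match.

No match, No match, No match, No match, Match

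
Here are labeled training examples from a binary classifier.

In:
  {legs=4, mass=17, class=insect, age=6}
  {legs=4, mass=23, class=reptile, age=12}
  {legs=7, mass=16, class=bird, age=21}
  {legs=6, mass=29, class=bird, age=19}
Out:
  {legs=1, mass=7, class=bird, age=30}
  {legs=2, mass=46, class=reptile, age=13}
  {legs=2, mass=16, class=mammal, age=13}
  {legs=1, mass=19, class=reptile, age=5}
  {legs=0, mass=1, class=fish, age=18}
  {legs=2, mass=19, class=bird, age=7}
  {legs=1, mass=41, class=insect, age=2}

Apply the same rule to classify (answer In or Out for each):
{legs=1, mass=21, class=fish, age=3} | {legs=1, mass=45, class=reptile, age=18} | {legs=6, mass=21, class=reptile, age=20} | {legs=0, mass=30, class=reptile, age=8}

Out, Out, In, Out

The simplest hypothesis consistent with all the labels is: legs ≥ 4.
{legs=1, mass=21, class=fish, age=3}: legs = 1 — doesn't qualify, so Out. {legs=1, mass=45, class=reptile, age=18}: legs = 1 — doesn't qualify, so Out. {legs=6, mass=21, class=reptile, age=20}: legs = 6 — satisfies this, so In. {legs=0, mass=30, class=reptile, age=8}: legs = 0 — doesn't qualify, so Out.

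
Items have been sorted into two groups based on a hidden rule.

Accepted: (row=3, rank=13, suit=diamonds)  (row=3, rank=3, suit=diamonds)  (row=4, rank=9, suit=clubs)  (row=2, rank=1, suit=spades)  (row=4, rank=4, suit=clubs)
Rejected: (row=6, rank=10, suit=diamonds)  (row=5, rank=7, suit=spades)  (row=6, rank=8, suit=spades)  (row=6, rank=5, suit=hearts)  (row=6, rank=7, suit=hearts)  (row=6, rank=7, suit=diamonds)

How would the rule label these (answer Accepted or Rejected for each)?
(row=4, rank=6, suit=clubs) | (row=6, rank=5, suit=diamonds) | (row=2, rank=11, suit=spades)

A rule that fits every label: row ≤ 4 — true of each 'Accepted' example, false of each 'Rejected' one.
Accepted: (row=4, rank=6, suit=clubs), since row = 4. Rejected: (row=6, rank=5, suit=diamonds), since row = 6. Accepted: (row=2, rank=11, suit=spades), since row = 2.

Accepted, Rejected, Accepted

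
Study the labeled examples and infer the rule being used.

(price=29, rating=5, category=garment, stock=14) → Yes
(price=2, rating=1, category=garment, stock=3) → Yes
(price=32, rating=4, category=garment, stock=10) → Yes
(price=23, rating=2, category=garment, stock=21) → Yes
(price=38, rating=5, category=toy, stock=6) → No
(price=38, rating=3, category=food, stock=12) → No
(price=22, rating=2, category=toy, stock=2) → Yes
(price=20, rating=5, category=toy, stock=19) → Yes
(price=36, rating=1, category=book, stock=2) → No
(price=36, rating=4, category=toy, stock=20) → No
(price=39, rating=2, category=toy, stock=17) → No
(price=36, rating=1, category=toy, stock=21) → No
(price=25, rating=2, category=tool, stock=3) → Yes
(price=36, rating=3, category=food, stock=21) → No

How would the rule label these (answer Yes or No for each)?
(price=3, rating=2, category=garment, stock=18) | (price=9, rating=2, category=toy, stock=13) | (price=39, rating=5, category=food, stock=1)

Yes, Yes, No

All 'Yes' examples share one property — price ≤ 32 — and every 'No' example lacks it.
(price=3, rating=2, category=garment, stock=18): price = 3, checks out → Yes. (price=9, rating=2, category=toy, stock=13): price = 9, checks out → Yes. (price=39, rating=5, category=food, stock=1): price = 39, does not pass → No.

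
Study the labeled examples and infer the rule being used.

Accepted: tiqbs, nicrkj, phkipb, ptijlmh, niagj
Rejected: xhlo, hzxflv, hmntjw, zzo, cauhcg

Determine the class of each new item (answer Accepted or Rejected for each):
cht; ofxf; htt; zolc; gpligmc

Rejected, Rejected, Rejected, Rejected, Accepted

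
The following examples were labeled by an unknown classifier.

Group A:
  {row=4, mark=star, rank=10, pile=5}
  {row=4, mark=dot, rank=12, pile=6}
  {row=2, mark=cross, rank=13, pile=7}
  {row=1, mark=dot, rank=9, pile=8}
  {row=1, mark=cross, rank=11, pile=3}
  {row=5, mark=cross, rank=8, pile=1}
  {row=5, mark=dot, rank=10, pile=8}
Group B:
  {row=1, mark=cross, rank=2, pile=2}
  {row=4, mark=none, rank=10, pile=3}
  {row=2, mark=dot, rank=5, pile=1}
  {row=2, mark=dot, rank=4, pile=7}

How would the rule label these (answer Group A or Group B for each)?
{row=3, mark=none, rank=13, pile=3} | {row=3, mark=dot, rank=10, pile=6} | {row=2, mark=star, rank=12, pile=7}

Group B, Group A, Group A

The distinguishing property — mark is not none AND rank ≥ 8 — holds for all the 'Group A' cases and none of the 'Group B' cases.
{row=3, mark=none, rank=13, pile=3} — mark is none, rank = 13, hence Group B. {row=3, mark=dot, rank=10, pile=6} — mark is dot, rank = 10, hence Group A. {row=2, mark=star, rank=12, pile=7} — mark is star, rank = 12, hence Group A.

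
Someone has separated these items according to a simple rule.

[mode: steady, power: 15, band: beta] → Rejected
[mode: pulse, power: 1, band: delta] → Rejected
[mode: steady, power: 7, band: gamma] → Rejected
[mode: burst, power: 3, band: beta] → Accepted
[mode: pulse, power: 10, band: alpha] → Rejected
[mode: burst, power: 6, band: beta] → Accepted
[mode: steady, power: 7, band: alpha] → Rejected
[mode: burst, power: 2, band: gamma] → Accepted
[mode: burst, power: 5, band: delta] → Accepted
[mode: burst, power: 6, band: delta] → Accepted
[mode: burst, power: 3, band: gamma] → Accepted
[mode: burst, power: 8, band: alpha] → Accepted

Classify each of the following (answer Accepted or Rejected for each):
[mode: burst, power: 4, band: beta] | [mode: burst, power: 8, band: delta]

The pattern is that an item is 'Accepted' exactly when: mode is burst.
[mode: burst, power: 4, band: beta]: mode is burst — meets the rule, so Accepted. [mode: burst, power: 8, band: delta]: mode is burst — meets the rule, so Accepted.

Accepted, Accepted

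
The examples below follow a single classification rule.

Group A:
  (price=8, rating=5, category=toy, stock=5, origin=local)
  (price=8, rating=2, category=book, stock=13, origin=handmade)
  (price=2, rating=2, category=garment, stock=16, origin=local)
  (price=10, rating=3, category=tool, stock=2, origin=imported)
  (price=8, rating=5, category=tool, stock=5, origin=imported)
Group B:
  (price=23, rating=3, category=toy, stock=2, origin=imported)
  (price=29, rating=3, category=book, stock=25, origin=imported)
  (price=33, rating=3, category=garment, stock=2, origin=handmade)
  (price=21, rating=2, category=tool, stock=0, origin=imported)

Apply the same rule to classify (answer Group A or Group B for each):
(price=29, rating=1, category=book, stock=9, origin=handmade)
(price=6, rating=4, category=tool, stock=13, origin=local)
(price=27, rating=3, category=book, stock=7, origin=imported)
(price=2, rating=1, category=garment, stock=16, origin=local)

The common property of the 'Group A' items is: price ≤ 10. No 'Group B' item has it.
(price=29, rating=1, category=book, stock=9, origin=handmade): price = 29, fails the rule → Group B.
(price=6, rating=4, category=tool, stock=13, origin=local): price = 6, satisfies this → Group A.
(price=27, rating=3, category=book, stock=7, origin=imported): price = 27, fails the rule → Group B.
(price=2, rating=1, category=garment, stock=16, origin=local): price = 2, satisfies this → Group A.

Group B, Group A, Group B, Group A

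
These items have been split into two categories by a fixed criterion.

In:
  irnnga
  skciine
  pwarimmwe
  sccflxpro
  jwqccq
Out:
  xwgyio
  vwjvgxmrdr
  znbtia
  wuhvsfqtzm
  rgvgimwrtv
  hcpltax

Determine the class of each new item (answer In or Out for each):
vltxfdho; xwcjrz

The distinguishing property — has a double letter — holds for all the 'In' cases and none of the 'Out' cases.
Out: vltxfdho, since no doubled letter. Out: xwcjrz, since no doubled letter.

Out, Out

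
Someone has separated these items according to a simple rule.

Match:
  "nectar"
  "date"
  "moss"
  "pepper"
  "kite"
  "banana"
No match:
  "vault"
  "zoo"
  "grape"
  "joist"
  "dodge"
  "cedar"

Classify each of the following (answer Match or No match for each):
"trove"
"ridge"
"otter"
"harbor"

Checking candidate rules against both groups, what survives is: even length.
"trove" → length 5 → No match. "ridge" → length 5 → No match. "otter" → length 5 → No match. "harbor" → length 6 → Match.

No match, No match, No match, Match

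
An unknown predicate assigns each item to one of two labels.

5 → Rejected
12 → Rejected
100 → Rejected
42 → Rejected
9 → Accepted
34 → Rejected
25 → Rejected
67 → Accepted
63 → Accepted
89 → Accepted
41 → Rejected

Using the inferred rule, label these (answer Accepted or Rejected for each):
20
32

Rejected, Rejected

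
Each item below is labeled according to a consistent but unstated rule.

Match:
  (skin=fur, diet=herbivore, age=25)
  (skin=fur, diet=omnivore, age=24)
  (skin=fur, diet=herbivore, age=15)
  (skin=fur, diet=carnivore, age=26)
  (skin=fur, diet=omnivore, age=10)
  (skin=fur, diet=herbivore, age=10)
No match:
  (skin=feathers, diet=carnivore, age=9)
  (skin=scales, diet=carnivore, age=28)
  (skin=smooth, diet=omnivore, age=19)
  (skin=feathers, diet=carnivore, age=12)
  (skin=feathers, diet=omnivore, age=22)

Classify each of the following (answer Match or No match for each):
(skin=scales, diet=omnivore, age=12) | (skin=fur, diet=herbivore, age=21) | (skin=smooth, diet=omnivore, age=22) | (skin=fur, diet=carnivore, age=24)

No match, Match, No match, Match

'Match' ⟺ skin is fur.
(skin=scales, diet=omnivore, age=12) → skin is scales → No match.
(skin=fur, diet=herbivore, age=21) → skin is fur → Match.
(skin=smooth, diet=omnivore, age=22) → skin is smooth → No match.
(skin=fur, diet=carnivore, age=24) → skin is fur → Match.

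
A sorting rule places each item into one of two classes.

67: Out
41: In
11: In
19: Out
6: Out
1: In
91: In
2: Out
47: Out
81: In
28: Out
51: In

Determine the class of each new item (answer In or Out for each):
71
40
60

A rule that fits every label: ends in digit 1 — true of each 'In' example, false of each 'Out' one.
In: 71, since last digit 1.
Out: 40, since last digit 0.
Out: 60, since last digit 0.

In, Out, Out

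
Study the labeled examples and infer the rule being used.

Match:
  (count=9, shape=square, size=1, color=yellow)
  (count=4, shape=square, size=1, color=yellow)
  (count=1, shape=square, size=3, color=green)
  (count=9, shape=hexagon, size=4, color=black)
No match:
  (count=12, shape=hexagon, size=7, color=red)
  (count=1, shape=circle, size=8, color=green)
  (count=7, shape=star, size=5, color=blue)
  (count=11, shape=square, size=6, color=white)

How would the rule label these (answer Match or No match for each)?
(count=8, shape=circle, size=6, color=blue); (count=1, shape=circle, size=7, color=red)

No match, No match

The pattern is that an item is 'Match' exactly when: size ≤ 4.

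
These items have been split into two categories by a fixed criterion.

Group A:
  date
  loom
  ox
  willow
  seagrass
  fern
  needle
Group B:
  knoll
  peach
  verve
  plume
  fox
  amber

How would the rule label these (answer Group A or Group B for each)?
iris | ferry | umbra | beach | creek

Group A, Group B, Group B, Group B, Group B

The classifier is using: even length.
iris → length 4 → Group A.
ferry → length 5 → Group B.
umbra → length 5 → Group B.
beach → length 5 → Group B.
creek → length 5 → Group B.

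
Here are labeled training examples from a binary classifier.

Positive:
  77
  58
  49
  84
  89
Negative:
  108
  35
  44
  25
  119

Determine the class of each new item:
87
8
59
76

Positive, Negative, Positive, Positive

The classifier is using: digit sum ≥ 12.
87 — digit sum 8+7 = 15, hence Positive. 8 — digit sum 8, hence Negative. 59 — digit sum 5+9 = 14, hence Positive. 76 — digit sum 7+6 = 13, hence Positive.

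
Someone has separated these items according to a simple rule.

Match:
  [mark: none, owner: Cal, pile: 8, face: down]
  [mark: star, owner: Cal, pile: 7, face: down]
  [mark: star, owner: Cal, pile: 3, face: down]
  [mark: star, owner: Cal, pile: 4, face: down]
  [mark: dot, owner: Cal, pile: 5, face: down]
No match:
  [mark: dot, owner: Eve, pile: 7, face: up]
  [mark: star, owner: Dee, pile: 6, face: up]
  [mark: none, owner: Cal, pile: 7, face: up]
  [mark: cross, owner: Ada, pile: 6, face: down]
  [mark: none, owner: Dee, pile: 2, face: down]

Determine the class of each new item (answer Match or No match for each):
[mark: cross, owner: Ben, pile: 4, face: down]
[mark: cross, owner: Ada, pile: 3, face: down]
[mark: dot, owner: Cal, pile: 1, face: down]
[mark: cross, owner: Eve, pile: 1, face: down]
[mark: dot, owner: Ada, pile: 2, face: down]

The pattern is that an item is 'Match' exactly when: owner is Cal AND face is down.
[mark: cross, owner: Ben, pile: 4, face: down]: No match (owner is Ben, face is down). [mark: cross, owner: Ada, pile: 3, face: down]: No match (owner is Ada, face is down). [mark: dot, owner: Cal, pile: 1, face: down]: Match (owner is Cal, face is down). [mark: cross, owner: Eve, pile: 1, face: down]: No match (owner is Eve, face is down). [mark: dot, owner: Ada, pile: 2, face: down]: No match (owner is Ada, face is down).

No match, No match, Match, No match, No match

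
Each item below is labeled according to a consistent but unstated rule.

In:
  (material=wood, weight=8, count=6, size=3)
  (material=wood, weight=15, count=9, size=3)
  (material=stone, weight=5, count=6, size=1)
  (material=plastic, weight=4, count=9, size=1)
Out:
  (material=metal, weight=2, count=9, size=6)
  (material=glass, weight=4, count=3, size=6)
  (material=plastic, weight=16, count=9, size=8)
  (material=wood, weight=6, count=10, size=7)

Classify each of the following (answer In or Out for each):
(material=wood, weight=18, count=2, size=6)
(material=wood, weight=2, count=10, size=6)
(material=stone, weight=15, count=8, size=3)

The pattern is that an item is 'In' exactly when: size ≤ 3.
Out: (material=wood, weight=18, count=2, size=6), since size = 6. Out: (material=wood, weight=2, count=10, size=6), since size = 6. In: (material=stone, weight=15, count=8, size=3), since size = 3.

Out, Out, In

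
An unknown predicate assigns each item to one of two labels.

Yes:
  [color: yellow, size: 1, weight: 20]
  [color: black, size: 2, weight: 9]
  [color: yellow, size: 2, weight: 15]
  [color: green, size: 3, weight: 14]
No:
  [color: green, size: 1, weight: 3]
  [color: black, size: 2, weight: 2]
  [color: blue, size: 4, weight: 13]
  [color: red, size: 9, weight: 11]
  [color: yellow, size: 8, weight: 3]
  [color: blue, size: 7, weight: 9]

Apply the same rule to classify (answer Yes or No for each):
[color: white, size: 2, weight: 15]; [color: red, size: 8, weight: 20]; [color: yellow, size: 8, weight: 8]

All 'Yes' examples share one property — weight ≥ 9 AND size ≤ 3 — and every 'No' example lacks it.

Yes, No, No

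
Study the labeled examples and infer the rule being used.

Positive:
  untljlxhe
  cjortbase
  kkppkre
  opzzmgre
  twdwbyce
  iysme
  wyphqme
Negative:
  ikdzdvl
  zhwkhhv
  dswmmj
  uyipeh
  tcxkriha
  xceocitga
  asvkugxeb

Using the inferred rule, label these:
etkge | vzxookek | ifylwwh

The distinguishing property — ends with 'e' — holds for all the 'Positive' cases and none of the 'Negative' cases.
etkge: ends with 'e', has this property → Positive.
vzxookek: ends with 'k', lacks this property → Negative.
ifylwwh: ends with 'h', lacks this property → Negative.

Positive, Negative, Negative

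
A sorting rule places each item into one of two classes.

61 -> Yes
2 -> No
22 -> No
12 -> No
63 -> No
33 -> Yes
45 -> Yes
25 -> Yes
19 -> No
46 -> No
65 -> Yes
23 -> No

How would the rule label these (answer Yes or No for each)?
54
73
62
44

No, Yes, No, No

The rule appears to be: ≡ 1 (mod 4).
54: 54 mod 4 = 2, does not satisfy this → No.
73: 73 mod 4 = 1, qualifies → Yes.
62: 62 mod 4 = 2, does not satisfy this → No.
44: 44 mod 4 = 0, does not satisfy this → No.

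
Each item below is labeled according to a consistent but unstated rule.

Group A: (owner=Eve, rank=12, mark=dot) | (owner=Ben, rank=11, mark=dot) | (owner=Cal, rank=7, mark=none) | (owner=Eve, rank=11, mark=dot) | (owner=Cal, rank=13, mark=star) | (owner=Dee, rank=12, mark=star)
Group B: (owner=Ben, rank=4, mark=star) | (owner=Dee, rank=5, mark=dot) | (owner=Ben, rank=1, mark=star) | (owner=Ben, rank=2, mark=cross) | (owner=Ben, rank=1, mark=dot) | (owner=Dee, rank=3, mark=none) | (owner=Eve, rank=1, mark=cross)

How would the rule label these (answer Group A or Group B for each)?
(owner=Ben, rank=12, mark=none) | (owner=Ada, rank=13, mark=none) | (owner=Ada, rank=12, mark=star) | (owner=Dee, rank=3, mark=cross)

The distinguishing property — rank ≥ 7 — holds for all the 'Group A' cases and none of the 'Group B' cases.

Group A, Group A, Group A, Group B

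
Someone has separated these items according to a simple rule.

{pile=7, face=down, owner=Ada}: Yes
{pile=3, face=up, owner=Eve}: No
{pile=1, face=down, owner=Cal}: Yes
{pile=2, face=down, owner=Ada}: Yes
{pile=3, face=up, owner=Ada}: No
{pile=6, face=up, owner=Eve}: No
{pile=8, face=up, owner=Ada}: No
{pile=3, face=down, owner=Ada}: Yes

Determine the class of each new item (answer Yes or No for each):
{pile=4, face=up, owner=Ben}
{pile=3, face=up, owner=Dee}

'Yes' ⟺ face is down.
{pile=4, face=up, owner=Ben} → face is up → No.
{pile=3, face=up, owner=Dee} → face is up → No.

No, No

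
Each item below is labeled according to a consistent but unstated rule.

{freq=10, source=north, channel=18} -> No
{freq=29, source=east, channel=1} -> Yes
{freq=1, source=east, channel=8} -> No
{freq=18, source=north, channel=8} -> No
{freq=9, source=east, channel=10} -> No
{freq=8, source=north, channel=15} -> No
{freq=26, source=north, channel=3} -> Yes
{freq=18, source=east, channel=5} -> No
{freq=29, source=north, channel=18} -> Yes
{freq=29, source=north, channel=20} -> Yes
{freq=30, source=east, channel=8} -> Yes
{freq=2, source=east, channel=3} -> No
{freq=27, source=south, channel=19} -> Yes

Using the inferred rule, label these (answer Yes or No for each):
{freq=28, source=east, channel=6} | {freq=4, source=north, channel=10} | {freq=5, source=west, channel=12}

One predicate separates the groups cleanly: freq ≥ 26.
{freq=28, source=east, channel=6}: Yes (freq = 28). {freq=4, source=north, channel=10}: No (freq = 4). {freq=5, source=west, channel=12}: No (freq = 5).

Yes, No, No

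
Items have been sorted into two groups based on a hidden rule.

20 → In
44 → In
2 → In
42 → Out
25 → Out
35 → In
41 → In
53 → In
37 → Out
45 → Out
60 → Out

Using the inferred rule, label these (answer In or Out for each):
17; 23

In, In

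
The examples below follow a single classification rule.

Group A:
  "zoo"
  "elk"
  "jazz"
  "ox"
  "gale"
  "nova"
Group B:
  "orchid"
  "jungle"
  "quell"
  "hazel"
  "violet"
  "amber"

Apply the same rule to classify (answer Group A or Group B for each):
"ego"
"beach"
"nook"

The pattern is that an item is 'Group A' exactly when: length ≤ 4.
Group A: "ego", since length 3.
Group B: "beach", since length 5.
Group A: "nook", since length 4.

Group A, Group B, Group A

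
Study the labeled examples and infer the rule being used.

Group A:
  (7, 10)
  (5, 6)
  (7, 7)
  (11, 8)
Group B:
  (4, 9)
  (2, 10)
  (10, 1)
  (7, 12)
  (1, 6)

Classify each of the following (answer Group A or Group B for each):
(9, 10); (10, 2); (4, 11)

The pattern is that an item is 'Group A' exactly when: |first − second| ≤ 3.
(9, 10): |9−10| = 1 — passes, so Group A. (10, 2): |10−2| = 8 — fails the rule, so Group B. (4, 11): |4−11| = 7 — fails the rule, so Group B.

Group A, Group B, Group B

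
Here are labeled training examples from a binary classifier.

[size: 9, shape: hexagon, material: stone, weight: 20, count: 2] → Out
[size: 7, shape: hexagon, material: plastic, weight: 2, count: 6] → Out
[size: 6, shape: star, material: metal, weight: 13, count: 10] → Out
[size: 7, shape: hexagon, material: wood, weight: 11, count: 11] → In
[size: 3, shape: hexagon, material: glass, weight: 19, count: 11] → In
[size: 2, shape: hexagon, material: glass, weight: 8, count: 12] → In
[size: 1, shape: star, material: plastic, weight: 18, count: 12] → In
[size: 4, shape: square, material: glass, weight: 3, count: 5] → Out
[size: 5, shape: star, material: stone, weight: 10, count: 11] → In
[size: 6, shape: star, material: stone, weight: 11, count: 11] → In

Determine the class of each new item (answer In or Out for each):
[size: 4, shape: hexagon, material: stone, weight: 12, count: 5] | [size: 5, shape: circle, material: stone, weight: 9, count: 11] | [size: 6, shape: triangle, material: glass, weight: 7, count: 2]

Out, In, Out

The simplest hypothesis consistent with all the labels is: count ≥ 11.
[size: 4, shape: hexagon, material: stone, weight: 12, count: 5]: count = 5, does not satisfy this → Out.
[size: 5, shape: circle, material: stone, weight: 9, count: 11]: count = 11, qualifies → In.
[size: 6, shape: triangle, material: glass, weight: 7, count: 2]: count = 2, does not satisfy this → Out.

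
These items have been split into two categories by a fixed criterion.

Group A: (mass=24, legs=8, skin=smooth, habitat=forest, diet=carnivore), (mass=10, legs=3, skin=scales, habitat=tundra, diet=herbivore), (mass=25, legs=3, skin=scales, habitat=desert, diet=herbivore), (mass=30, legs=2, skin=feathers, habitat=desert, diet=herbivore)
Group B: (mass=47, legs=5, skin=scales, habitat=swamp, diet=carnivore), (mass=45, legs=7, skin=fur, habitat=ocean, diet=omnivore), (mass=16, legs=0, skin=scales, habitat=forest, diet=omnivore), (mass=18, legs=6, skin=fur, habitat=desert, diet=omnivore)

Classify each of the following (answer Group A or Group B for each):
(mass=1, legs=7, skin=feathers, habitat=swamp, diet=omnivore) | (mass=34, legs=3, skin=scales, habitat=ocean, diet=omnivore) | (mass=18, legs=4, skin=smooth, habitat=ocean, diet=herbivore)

Group B, Group B, Group A

The common property of the 'Group A' items is: diet is herbivore OR skin is smooth. No 'Group B' item has it.
(mass=1, legs=7, skin=feathers, habitat=swamp, diet=omnivore) → diet is omnivore, skin is feathers → Group B. (mass=34, legs=3, skin=scales, habitat=ocean, diet=omnivore) → diet is omnivore, skin is scales → Group B. (mass=18, legs=4, skin=smooth, habitat=ocean, diet=herbivore) → diet is herbivore, skin is smooth → Group A.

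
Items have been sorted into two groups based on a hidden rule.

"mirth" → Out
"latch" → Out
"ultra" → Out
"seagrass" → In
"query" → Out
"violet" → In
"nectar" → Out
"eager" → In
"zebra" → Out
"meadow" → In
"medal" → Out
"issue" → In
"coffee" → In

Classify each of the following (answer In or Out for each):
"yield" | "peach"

Out, Out

The rule appears to be: has ≥ 3 vowels.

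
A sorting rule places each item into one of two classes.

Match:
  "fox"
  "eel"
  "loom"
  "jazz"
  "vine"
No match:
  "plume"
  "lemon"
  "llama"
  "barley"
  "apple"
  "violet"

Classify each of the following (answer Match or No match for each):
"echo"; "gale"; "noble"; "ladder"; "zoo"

The simplest hypothesis consistent with all the labels is: length ≤ 4.

Match, Match, No match, No match, Match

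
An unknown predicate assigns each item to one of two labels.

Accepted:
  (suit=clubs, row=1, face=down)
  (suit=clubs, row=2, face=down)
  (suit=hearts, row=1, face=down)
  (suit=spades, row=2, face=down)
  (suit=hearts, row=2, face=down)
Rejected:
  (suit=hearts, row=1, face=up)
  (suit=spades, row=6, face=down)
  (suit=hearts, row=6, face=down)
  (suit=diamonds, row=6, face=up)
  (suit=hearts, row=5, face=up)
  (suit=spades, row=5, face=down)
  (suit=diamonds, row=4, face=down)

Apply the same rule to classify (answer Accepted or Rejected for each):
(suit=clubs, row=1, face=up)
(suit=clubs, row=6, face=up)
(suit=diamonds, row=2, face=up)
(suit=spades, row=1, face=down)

The distinguishing property — face is down AND row ≤ 2 — holds for all the 'Accepted' cases and none of the 'Rejected' cases.
(suit=clubs, row=1, face=up) — face is up, row = 1, hence Rejected. (suit=clubs, row=6, face=up) — face is up, row = 6, hence Rejected. (suit=diamonds, row=2, face=up) — face is up, row = 2, hence Rejected. (suit=spades, row=1, face=down) — face is down, row = 1, hence Accepted.

Rejected, Rejected, Rejected, Accepted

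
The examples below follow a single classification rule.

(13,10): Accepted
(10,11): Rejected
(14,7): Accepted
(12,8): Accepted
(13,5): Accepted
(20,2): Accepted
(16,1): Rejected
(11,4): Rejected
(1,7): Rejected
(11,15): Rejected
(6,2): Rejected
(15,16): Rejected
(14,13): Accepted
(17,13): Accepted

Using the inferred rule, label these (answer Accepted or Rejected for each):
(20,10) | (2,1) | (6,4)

The pattern is that an item is 'Accepted' exactly when: first > second AND sum ≥ 18.

Accepted, Rejected, Rejected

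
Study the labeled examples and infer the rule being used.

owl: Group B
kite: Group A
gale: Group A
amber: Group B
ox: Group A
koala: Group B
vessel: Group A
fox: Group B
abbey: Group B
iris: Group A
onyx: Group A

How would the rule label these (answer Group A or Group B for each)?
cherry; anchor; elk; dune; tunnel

A rule that fits every label: even length — true of each 'Group A' example, false of each 'Group B' one.
cherry — length 6, hence Group A.
anchor — length 6, hence Group A.
elk — length 3, hence Group B.
dune — length 4, hence Group A.
tunnel — length 6, hence Group A.

Group A, Group A, Group B, Group A, Group A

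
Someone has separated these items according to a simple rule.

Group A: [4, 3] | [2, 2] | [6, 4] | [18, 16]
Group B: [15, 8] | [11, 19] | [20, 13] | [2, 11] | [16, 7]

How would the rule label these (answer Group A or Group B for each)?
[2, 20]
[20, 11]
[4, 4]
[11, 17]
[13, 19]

Group B, Group B, Group A, Group B, Group B

The common property of the 'Group A' items is: |first − second| ≤ 2. No 'Group B' item has it.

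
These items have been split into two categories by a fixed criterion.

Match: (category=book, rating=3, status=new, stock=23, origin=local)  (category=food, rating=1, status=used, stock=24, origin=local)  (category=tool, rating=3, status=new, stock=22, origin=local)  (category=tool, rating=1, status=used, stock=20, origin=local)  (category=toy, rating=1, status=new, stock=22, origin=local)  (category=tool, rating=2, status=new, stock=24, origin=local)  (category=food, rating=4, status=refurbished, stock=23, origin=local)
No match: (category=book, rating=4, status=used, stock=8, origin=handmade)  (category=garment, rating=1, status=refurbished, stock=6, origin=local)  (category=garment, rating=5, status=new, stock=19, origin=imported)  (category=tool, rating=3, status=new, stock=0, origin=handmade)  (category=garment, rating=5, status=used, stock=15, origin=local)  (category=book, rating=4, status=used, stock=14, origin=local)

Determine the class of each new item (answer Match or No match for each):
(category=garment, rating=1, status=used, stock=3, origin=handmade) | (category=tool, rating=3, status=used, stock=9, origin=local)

No match, No match

'Match' ⟺ stock ≥ 20.
(category=garment, rating=1, status=used, stock=3, origin=handmade): stock = 3 — fails this test, so No match.
(category=tool, rating=3, status=used, stock=9, origin=local): stock = 9 — fails this test, so No match.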